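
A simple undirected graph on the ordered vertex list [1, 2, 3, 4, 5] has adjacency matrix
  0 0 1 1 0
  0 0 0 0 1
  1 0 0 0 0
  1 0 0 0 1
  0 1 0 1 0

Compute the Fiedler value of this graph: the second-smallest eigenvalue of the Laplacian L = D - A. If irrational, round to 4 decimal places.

Reading degrees in the order [1, 2, 3, 4, 5] gives [2, 1, 1, 2, 2]; set D = diag(2, 1, 1, 2, 2) and form L = D - A. The sorted Laplacian eigenvalues are [0, 0.3820, 1.3820, 2.6180, 3.6180]; the algebraic connectivity is the second entry, 0.3820. There is one zero in the spectrum, matching the 1 component.

0.3820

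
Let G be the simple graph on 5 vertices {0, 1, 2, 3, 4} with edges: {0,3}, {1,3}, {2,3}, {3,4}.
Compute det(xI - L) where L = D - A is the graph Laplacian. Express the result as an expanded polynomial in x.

Reading degrees in the order [0, 1, 2, 3, 4] gives [1, 1, 1, 4, 1]; set D = diag(1, 1, 1, 4, 1) and form L = D - A. L has integer entries, so p(x) = det(xI - L) has integer coefficients. Expanding the determinant yields x^5 - 8x^4 + 18x^3 - 16x^2 + 5x. Since p(0) = det(-L) = 0, x divides p(x).

x^5 - 8x^4 + 18x^3 - 16x^2 + 5x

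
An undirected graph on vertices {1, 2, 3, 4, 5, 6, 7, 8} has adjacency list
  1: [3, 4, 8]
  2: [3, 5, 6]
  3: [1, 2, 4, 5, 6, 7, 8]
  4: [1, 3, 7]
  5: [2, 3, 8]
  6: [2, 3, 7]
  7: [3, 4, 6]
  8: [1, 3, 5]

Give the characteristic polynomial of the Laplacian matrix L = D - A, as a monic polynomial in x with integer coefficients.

x^8 - 28x^7 + 322x^6 - 1974x^5 + 6965x^4 - 14126x^3 + 15225x^2 - 6728x

Each diagonal entry of L is the vertex degree and each off-diagonal entry is -1 where an edge is present, 0 otherwise; in the order [1, 2, 3, 4, 5, 6, 7, 8] the diagonal is [3, 3, 7, 3, 3, 3, 3, 3]. L has integer entries, so p(x) = det(xI - L) has integer coefficients. Expanding the determinant yields x^8 - 28x^7 + 322x^6 - 1974x^5 + 6965x^4 - 14126x^3 + 15225x^2 - 6728x. The constant term is 0 because L is singular (the all-ones vector lies in its kernel). The largest eigenvalue, 8, is at most the vertex count 8. The eigenvalues sum to 28, which equals trace(L) = 2|E|.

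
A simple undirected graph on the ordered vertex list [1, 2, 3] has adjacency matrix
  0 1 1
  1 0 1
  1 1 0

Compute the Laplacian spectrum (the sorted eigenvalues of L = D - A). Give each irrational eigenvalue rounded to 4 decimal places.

With the vertex order [1, 2, 3], the degrees are [2, 2, 2], giving D = diag(2, 2, 2) and L = D - A. Since every row of L sums to 0, the all-ones vector is in the kernel and 0 is an eigenvalue.

[0, 3, 3]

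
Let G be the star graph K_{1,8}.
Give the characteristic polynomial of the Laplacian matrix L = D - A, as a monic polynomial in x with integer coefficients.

x^9 - 16x^8 + 84x^7 - 224x^6 + 350x^5 - 336x^4 + 196x^3 - 64x^2 + 9x

The graph has 9 vertices and degree multiset [8, 1, 1, 1, 1, 1, 1, 1, 1]; D is the diagonal matrix of degrees and L = D - A. The eigenvalues of L are [0, 1, 1, 1, 1, 1, 1, 1, 9]; the characteristic polynomial is the product of (x - lambda_i), which multiplies out to x^9 - 16x^8 + 84x^7 - 224x^6 + 350x^5 - 336x^4 + 196x^3 - 64x^2 + 9x. The coefficient of x^8 equals -trace(L) = -16, matching the sum of degrees. There is one zero in the spectrum, matching the 1 component. The largest eigenvalue, 9, is at most the vertex count 9.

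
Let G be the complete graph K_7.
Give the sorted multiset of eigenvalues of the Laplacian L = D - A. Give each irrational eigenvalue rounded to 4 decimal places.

The graph has 7 vertices and degree multiset [6, 6, 6, 6, 6, 6, 6]; D is the diagonal matrix of degrees and L = D - A. L is symmetric positive semidefinite, so every eigenvalue is real and nonnegative. The single zero eigenvalue shows the graph is connected. The eigenvalues sum to 42, which equals trace(L) = 2|E|. There is one zero in the spectrum, matching the 1 component.

[0, 7, 7, 7, 7, 7, 7]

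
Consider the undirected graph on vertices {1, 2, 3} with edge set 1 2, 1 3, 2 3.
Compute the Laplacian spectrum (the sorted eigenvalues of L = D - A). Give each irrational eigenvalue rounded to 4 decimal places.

With the vertex order [1, 2, 3], the degrees are [2, 2, 2], giving D = diag(2, 2, 2) and L = D - A. L is symmetric positive semidefinite, so every eigenvalue is real and nonnegative. The single zero eigenvalue shows the graph is connected. The largest eigenvalue, 3, is at most the vertex count 3.

[0, 3, 3]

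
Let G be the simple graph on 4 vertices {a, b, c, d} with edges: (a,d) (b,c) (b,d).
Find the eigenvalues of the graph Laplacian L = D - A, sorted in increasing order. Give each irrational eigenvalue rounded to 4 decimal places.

[0, 0.5858, 2, 3.4142]

Each diagonal entry of L is the vertex degree and each off-diagonal entry is -1 where an edge is present, 0 otherwise; in the order [a, b, c, d] the diagonal is [1, 2, 1, 2]. Since every row of L sums to 0, the all-ones vector is in the kernel and 0 is an eigenvalue. The single zero eigenvalue shows the graph is connected. By the matrix-tree theorem the graph has (1/4) * product of the nonzero eigenvalues = 1 spanning tree.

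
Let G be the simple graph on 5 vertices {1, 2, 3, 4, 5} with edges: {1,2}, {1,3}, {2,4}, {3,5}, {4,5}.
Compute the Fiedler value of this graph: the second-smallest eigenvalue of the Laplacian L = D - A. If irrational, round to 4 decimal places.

1.3820

Each diagonal entry of L is the vertex degree and each off-diagonal entry is -1 where an edge is present, 0 otherwise; in the order [1, 2, 3, 4, 5] the diagonal is [2, 2, 2, 2, 2]. The sorted Laplacian eigenvalues are [0, 1.3820, 1.3820, 3.6180, 3.6180]; the algebraic connectivity is the second entry, 1.3820. The eigenvalues sum to 10, which equals trace(L) = 2|E|.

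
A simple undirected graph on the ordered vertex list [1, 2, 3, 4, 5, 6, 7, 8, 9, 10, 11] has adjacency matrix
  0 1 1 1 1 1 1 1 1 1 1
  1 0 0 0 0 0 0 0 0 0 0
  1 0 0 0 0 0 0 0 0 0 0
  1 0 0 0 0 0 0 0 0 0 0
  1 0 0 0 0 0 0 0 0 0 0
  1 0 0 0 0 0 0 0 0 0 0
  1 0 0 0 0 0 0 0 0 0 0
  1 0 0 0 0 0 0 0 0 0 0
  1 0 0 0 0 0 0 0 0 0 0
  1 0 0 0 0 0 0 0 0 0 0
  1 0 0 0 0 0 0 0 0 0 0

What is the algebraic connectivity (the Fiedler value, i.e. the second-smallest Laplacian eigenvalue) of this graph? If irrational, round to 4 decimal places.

Reading degrees in the order [1, 2, 3, 4, 5, 6, 7, 8, 9, 10, 11] gives [10, 1, 1, 1, 1, 1, 1, 1, 1, 1, 1]; set D = diag(10, 1, 1, 1, 1, 1, 1, 1, 1, 1, 1) and form L = D - A. The sorted Laplacian eigenvalues are [0, 1, 1, 1, 1, 1, 1, 1, 1, 1, 11]; the algebraic connectivity is the second entry, 1. By the matrix-tree theorem the graph has (1/11) * product of the nonzero eigenvalues = 1 spanning tree. The largest eigenvalue, 11, is at most the vertex count 11.

1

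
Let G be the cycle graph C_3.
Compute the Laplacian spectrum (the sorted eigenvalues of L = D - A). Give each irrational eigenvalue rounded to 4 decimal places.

[0, 3, 3]

The graph has 3 vertices and degree multiset [2, 2, 2]; D is the diagonal matrix of degrees and L = D - A. L is symmetric positive semidefinite, so every eigenvalue is real and nonnegative. The largest eigenvalue, 3, is at most the vertex count 3. There is one zero in the spectrum, matching the 1 component.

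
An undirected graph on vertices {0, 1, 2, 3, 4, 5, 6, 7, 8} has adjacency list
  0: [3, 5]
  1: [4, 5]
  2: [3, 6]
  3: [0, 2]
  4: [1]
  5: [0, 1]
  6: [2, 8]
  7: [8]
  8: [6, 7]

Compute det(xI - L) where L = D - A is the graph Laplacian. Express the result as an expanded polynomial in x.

Reading degrees in the order [0, 1, 2, 3, 4, 5, 6, 7, 8] gives [2, 2, 2, 2, 1, 2, 2, 1, 2]; set D = diag(2, 2, 2, 2, 1, 2, 2, 1, 2) and form L = D - A. Computing det(xI - L) by cofactor expansion (or equivalently via sum-over-permutations) gives x^9 - 16x^8 + 105x^7 - 364x^6 + 715x^5 - 792x^4 + 462x^3 - 120x^2 + 9x. Since p(0) = det(-L) = 0, x divides p(x). The largest eigenvalue, 3.8794, is at most the vertex count 9.

x^9 - 16x^8 + 105x^7 - 364x^6 + 715x^5 - 792x^4 + 462x^3 - 120x^2 + 9x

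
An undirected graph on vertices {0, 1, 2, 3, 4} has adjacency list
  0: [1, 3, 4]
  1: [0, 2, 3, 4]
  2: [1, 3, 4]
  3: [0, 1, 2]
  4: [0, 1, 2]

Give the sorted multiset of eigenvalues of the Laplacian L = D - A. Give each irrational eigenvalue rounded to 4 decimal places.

Each diagonal entry of L is the vertex degree and each off-diagonal entry is -1 where an edge is present, 0 otherwise; in the order [0, 1, 2, 3, 4] the diagonal is [3, 4, 3, 3, 3]. L is symmetric positive semidefinite, so every eigenvalue is real and nonnegative. The single zero eigenvalue shows the graph is connected. By the matrix-tree theorem the graph has (1/5) * product of the nonzero eigenvalues = 45 spanning trees.

[0, 3, 3, 5, 5]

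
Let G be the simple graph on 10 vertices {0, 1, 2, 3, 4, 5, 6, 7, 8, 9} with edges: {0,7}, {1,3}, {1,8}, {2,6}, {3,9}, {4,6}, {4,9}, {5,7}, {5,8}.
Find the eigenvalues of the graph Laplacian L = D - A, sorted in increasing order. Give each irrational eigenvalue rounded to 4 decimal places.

[0, 0.0979, 0.3820, 0.8244, 1.3820, 2, 2.6180, 3.1756, 3.6180, 3.9021]

Each diagonal entry of L is the vertex degree and each off-diagonal entry is -1 where an edge is present, 0 otherwise; in the order [0, 1, 2, 3, 4, 5, 6, 7, 8, 9] the diagonal is [1, 2, 1, 2, 2, 2, 2, 2, 2, 2]. Diagonalising L (or applying a numerical eigensolver to the 10x10 matrix) gives the spectrum above. The eigenvalues sum to 18, which equals trace(L) = 2|E|. By the matrix-tree theorem the graph has (1/10) * product of the nonzero eigenvalues = 1 spanning tree.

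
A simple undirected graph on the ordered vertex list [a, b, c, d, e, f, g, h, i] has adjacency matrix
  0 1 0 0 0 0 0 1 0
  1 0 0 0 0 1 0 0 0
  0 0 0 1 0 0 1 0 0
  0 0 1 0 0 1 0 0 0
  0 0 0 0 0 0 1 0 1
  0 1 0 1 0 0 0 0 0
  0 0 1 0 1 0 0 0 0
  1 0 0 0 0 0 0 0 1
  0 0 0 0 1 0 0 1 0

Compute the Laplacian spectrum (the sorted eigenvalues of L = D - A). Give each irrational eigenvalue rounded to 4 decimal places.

[0, 0.4679, 0.4679, 1.6527, 1.6527, 3, 3, 3.8794, 3.8794]

Each diagonal entry of L is the vertex degree and each off-diagonal entry is -1 where an edge is present, 0 otherwise; in the order [a, b, c, d, e, f, g, h, i] the diagonal is [2, 2, 2, 2, 2, 2, 2, 2, 2]. Diagonalising L (or applying a numerical eigensolver to the 9x9 matrix) gives the spectrum above. The single zero eigenvalue shows the graph is connected.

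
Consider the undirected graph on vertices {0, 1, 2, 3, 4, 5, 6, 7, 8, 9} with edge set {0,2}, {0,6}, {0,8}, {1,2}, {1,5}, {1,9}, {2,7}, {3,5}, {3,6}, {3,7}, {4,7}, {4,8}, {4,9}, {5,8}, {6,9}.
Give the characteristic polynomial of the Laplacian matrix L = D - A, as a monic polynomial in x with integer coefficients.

Each diagonal entry of L is the vertex degree and each off-diagonal entry is -1 where an edge is present, 0 otherwise; in the order [0, 1, 2, 3, 4, 5, 6, 7, 8, 9] the diagonal is [3, 3, 3, 3, 3, 3, 3, 3, 3, 3]. Computing det(xI - L) by cofactor expansion (or equivalently via sum-over-permutations) gives x^10 - 30x^9 + 390x^8 - 2880x^7 + 13305x^6 - 39882x^5 + 77640x^4 - 94800x^3 + 66000x^2 - 20000x. Since p(0) = det(-L) = 0, x divides p(x). The eigenvalues sum to 30, which equals trace(L) = 2|E|.

x^10 - 30x^9 + 390x^8 - 2880x^7 + 13305x^6 - 39882x^5 + 77640x^4 - 94800x^3 + 66000x^2 - 20000x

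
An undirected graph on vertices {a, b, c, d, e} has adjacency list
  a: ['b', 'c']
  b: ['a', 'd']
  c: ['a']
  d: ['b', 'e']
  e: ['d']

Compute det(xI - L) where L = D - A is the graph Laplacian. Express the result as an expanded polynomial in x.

x^5 - 8x^4 + 21x^3 - 20x^2 + 5x

Reading degrees in the order [a, b, c, d, e] gives [2, 2, 1, 2, 1]; set D = diag(2, 2, 1, 2, 1) and form L = D - A. L has integer entries, so p(x) = det(xI - L) has integer coefficients. Expanding the determinant yields x^5 - 8x^4 + 21x^3 - 20x^2 + 5x. Since p(0) = det(-L) = 0, x divides p(x). There is one zero in the spectrum, matching the 1 component.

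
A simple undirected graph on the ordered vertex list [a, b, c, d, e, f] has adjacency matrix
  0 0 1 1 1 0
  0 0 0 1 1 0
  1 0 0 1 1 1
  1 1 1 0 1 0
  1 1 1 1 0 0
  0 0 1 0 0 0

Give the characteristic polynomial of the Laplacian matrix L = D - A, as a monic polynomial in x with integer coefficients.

x^6 - 18x^5 + 122x^4 - 380x^3 + 523x^2 - 240x

With the vertex order [a, b, c, d, e, f], the degrees are [3, 2, 4, 4, 4, 1], giving D = diag(3, 2, 4, 4, 4, 1) and L = D - A. L has integer entries, so p(x) = det(xI - L) has integer coefficients. Expanding the determinant yields x^6 - 18x^5 + 122x^4 - 380x^3 + 523x^2 - 240x. The constant term is 0 because L is singular (the all-ones vector lies in its kernel). The eigenvalues sum to 18, which equals trace(L) = 2|E|. By the matrix-tree theorem the graph has (1/6) * product of the nonzero eigenvalues = 40 spanning trees.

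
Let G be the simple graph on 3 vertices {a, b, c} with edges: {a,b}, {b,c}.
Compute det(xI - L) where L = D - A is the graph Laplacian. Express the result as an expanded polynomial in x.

x^3 - 4x^2 + 3x

Each diagonal entry of L is the vertex degree and each off-diagonal entry is -1 where an edge is present, 0 otherwise; in the order [a, b, c] the diagonal is [1, 2, 1]. L has integer entries, so p(x) = det(xI - L) has integer coefficients. Expanding the determinant yields x^3 - 4x^2 + 3x. The constant term is 0 because L is singular (the all-ones vector lies in its kernel). By the matrix-tree theorem the graph has (1/3) * product of the nonzero eigenvalues = 1 spanning tree.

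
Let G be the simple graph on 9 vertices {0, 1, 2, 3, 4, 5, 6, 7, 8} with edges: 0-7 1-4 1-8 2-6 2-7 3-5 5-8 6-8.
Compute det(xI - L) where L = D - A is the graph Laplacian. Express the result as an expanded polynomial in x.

x^9 - 16x^8 + 104x^7 - 354x^6 + 677x^5 - 724x^4 + 406x^3 - 104x^2 + 9x

Reading degrees in the order [0, 1, 2, 3, 4, 5, 6, 7, 8] gives [1, 2, 2, 1, 1, 2, 2, 2, 3]; set D = diag(1, 2, 2, 1, 1, 2, 2, 2, 3) and form L = D - A. L has integer entries, so p(x) = det(xI - L) has integer coefficients. Expanding the determinant yields x^9 - 16x^8 + 104x^7 - 354x^6 + 677x^5 - 724x^4 + 406x^3 - 104x^2 + 9x. The coefficient of x^8 equals -trace(L) = -16, matching the sum of degrees. The eigenvalues sum to 16, which equals trace(L) = 2|E|. The largest eigenvalue, 4.4442, is at most the vertex count 9.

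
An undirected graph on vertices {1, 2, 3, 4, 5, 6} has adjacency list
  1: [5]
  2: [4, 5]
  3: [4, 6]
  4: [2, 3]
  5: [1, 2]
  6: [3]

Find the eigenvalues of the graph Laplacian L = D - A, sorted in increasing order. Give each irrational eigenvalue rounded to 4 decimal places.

Reading degrees in the order [1, 2, 3, 4, 5, 6] gives [1, 2, 2, 2, 2, 1]; set D = diag(1, 2, 2, 2, 2, 1) and form L = D - A. L is symmetric positive semidefinite, so every eigenvalue is real and nonnegative. The single zero eigenvalue shows the graph is connected. The largest eigenvalue, 3.7321, is at most the vertex count 6. The eigenvalues sum to 10, which equals trace(L) = 2|E|.

[0, 0.2679, 1, 2, 3, 3.7321]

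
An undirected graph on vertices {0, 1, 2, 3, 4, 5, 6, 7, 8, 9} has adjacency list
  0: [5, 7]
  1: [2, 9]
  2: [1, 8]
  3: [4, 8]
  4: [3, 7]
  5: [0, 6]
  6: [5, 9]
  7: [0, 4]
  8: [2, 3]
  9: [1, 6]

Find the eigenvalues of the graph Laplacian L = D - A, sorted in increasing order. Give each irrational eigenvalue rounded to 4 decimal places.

[0, 0.3820, 0.3820, 1.3820, 1.3820, 2.6180, 2.6180, 3.6180, 3.6180, 4]

Each diagonal entry of L is the vertex degree and each off-diagonal entry is -1 where an edge is present, 0 otherwise; in the order [0, 1, 2, 3, 4, 5, 6, 7, 8, 9] the diagonal is [2, 2, 2, 2, 2, 2, 2, 2, 2, 2]. The multiplicity of 0 as a Laplacian eigenvalue equals the number of connected components. The single zero eigenvalue shows the graph is connected. The largest eigenvalue, 4, is at most the vertex count 10.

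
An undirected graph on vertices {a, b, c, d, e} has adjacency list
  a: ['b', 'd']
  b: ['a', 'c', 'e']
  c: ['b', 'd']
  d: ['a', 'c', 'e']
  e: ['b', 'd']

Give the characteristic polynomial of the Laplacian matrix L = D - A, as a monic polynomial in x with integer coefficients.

Each diagonal entry of L is the vertex degree and each off-diagonal entry is -1 where an edge is present, 0 otherwise; in the order [a, b, c, d, e] the diagonal is [2, 3, 2, 3, 2]. Computing det(xI - L) by cofactor expansion (or equivalently via sum-over-permutations) gives x^5 - 12x^4 + 51x^3 - 92x^2 + 60x. The constant term is 0 because L is singular (the all-ones vector lies in its kernel).

x^5 - 12x^4 + 51x^3 - 92x^2 + 60x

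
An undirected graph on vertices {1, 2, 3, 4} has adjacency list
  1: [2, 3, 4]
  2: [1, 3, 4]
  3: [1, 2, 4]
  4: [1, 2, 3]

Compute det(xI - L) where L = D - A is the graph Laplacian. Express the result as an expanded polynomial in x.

x^4 - 12x^3 + 48x^2 - 64x

Each diagonal entry of L is the vertex degree and each off-diagonal entry is -1 where an edge is present, 0 otherwise; in the order [1, 2, 3, 4] the diagonal is [3, 3, 3, 3]. Computing det(xI - L) by cofactor expansion (or equivalently via sum-over-permutations) gives x^4 - 12x^3 + 48x^2 - 64x. The constant term is 0 because L is singular (the all-ones vector lies in its kernel). The largest eigenvalue, 4, is at most the vertex count 4.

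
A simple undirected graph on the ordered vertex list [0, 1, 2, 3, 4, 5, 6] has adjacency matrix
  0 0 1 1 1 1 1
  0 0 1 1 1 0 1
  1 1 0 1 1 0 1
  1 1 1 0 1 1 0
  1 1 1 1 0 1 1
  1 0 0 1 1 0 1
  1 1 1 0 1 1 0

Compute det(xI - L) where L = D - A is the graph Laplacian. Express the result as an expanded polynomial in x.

With the vertex order [0, 1, 2, 3, 4, 5, 6], the degrees are [5, 4, 5, 5, 6, 4, 5], giving D = diag(5, 4, 5, 5, 6, 4, 5) and L = D - A. L has integer entries, so p(x) = det(xI - L) has integer coefficients. Expanding the determinant yields x^7 - 34x^6 + 477x^5 - 3532x^4 + 14547x^3 - 31570x^2 + 28175x. Since p(0) = det(-L) = 0, x divides p(x). The largest eigenvalue, 7, is at most the vertex count 7.

x^7 - 34x^6 + 477x^5 - 3532x^4 + 14547x^3 - 31570x^2 + 28175x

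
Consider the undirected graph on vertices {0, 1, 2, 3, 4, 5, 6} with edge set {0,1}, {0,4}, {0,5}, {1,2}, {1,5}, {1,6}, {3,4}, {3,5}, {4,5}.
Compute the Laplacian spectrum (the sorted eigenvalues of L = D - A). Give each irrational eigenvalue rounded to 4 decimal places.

Reading degrees in the order [0, 1, 2, 3, 4, 5, 6] gives [3, 4, 1, 2, 3, 4, 1]; set D = diag(3, 4, 1, 2, 3, 4, 1) and form L = D - A. Diagonalising L (or applying a numerical eigensolver to the 7x7 matrix) gives the spectrum above. The single zero eigenvalue shows the graph is connected.

[0, 0.6426, 1, 2.2944, 3.8381, 4.7141, 5.5108]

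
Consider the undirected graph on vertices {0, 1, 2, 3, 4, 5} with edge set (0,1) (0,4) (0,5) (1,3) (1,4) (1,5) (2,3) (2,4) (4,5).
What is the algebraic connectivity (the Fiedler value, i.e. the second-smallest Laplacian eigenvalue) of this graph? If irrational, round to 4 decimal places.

Each diagonal entry of L is the vertex degree and each off-diagonal entry is -1 where an edge is present, 0 otherwise; in the order [0, 1, 2, 3, 4, 5] the diagonal is [3, 4, 2, 2, 4, 3]. The sorted Laplacian eigenvalues are [0, 1.2679, 2.5858, 4, 4.7321, 5.4142]; the algebraic connectivity is the second entry, 1.2679. By the matrix-tree theorem the graph has (1/6) * product of the nonzero eigenvalues = 56 spanning trees.

1.2679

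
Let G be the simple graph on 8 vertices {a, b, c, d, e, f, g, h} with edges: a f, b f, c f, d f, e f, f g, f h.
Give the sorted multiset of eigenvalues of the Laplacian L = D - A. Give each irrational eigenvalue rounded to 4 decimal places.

Each diagonal entry of L is the vertex degree and each off-diagonal entry is -1 where an edge is present, 0 otherwise; in the order [a, b, c, d, e, f, g, h] the diagonal is [1, 1, 1, 1, 1, 7, 1, 1]. Diagonalising L (or applying a numerical eigensolver to the 8x8 matrix) gives the spectrum above.

[0, 1, 1, 1, 1, 1, 1, 8]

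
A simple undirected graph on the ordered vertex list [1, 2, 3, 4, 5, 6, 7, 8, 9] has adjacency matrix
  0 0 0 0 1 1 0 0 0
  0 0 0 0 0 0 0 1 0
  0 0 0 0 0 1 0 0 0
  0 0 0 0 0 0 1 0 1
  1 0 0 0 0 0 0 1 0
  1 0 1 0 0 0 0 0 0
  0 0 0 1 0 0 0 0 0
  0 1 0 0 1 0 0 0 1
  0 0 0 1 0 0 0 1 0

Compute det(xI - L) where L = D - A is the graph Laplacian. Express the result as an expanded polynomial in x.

x^9 - 16x^8 + 104x^7 - 354x^6 + 678x^5 - 730x^4 + 416x^3 - 108x^2 + 9x

Each diagonal entry of L is the vertex degree and each off-diagonal entry is -1 where an edge is present, 0 otherwise; in the order [1, 2, 3, 4, 5, 6, 7, 8, 9] the diagonal is [2, 1, 1, 2, 2, 2, 1, 3, 2]. Computing det(xI - L) by cofactor expansion (or equivalently via sum-over-permutations) gives x^9 - 16x^8 + 104x^7 - 354x^6 + 678x^5 - 730x^4 + 416x^3 - 108x^2 + 9x. The coefficient of x^8 equals -trace(L) = -16, matching the sum of degrees.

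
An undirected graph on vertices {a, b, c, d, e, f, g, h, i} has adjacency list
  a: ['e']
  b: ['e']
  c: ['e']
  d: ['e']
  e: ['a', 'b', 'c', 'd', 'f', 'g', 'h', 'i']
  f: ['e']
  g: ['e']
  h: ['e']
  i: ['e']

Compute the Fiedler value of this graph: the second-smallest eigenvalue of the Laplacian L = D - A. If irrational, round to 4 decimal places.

With the vertex order [a, b, c, d, e, f, g, h, i], the degrees are [1, 1, 1, 1, 8, 1, 1, 1, 1], giving D = diag(1, 1, 1, 1, 8, 1, 1, 1, 1) and L = D - A. The sorted Laplacian eigenvalues are [0, 1, 1, 1, 1, 1, 1, 1, 9]; the algebraic connectivity is the second entry, 1. There is one zero in the spectrum, matching the 1 component.

1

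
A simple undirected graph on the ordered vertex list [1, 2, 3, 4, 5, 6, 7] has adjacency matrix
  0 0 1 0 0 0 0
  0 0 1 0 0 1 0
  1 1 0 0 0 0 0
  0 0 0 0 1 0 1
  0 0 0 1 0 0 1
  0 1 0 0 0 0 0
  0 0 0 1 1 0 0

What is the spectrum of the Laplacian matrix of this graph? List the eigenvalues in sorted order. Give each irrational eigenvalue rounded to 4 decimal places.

Reading degrees in the order [1, 2, 3, 4, 5, 6, 7] gives [1, 2, 2, 2, 2, 1, 2]; set D = diag(1, 2, 2, 2, 2, 1, 2) and form L = D - A. Diagonalising L (or applying a numerical eigensolver to the 7x7 matrix) gives the spectrum above. The 2 zero eigenvalues correspond to the 2 connected components. There are 2 zeros in the spectrum, matching the 2 components. The eigenvalues sum to 12, which equals trace(L) = 2|E|.

[0, 0, 0.5858, 2, 3, 3, 3.4142]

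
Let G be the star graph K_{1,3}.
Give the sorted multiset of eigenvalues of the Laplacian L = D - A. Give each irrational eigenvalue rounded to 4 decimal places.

The graph has 4 vertices and degree multiset [3, 1, 1, 1]; D is the diagonal matrix of degrees and L = D - A. Since every row of L sums to 0, the all-ones vector is in the kernel and 0 is an eigenvalue. The single zero eigenvalue shows the graph is connected. There is one zero in the spectrum, matching the 1 component.

[0, 1, 1, 4]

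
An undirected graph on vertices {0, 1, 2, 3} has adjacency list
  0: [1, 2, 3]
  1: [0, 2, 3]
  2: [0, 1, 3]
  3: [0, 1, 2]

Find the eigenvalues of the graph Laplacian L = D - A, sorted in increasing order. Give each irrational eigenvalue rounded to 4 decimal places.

Each diagonal entry of L is the vertex degree and each off-diagonal entry is -1 where an edge is present, 0 otherwise; in the order [0, 1, 2, 3] the diagonal is [3, 3, 3, 3]. The multiplicity of 0 as a Laplacian eigenvalue equals the number of connected components. The single zero eigenvalue shows the graph is connected. By the matrix-tree theorem the graph has (1/4) * product of the nonzero eigenvalues = 16 spanning trees.

[0, 4, 4, 4]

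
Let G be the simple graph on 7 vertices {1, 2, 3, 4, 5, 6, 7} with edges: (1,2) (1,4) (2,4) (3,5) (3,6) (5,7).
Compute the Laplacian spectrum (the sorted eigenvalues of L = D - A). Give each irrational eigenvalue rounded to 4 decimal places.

Each diagonal entry of L is the vertex degree and each off-diagonal entry is -1 where an edge is present, 0 otherwise; in the order [1, 2, 3, 4, 5, 6, 7] the diagonal is [2, 2, 2, 2, 2, 1, 1]. Diagonalising L (or applying a numerical eigensolver to the 7x7 matrix) gives the spectrum above. The 2 zero eigenvalues correspond to the 2 connected components. The eigenvalues sum to 12, which equals trace(L) = 2|E|.

[0, 0, 0.5858, 2, 3, 3, 3.4142]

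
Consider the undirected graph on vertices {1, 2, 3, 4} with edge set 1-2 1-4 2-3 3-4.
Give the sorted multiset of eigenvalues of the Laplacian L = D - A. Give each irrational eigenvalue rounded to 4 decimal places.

With the vertex order [1, 2, 3, 4], the degrees are [2, 2, 2, 2], giving D = diag(2, 2, 2, 2) and L = D - A. Diagonalising L (or applying a numerical eigensolver to the 4x4 matrix) gives the spectrum above. The single zero eigenvalue shows the graph is connected. There is one zero in the spectrum, matching the 1 component.

[0, 2, 2, 4]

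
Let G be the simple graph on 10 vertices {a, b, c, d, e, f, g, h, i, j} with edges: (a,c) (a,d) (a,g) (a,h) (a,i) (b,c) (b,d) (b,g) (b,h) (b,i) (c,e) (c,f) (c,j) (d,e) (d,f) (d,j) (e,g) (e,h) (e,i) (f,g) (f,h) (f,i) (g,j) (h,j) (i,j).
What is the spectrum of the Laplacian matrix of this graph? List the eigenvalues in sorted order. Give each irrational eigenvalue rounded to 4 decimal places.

Reading degrees in the order [a, b, c, d, e, f, g, h, i, j] gives [5, 5, 5, 5, 5, 5, 5, 5, 5, 5]; set D = diag(5, 5, 5, 5, 5, 5, 5, 5, 5, 5) and form L = D - A. L is symmetric positive semidefinite, so every eigenvalue is real and nonnegative. The eigenvalues sum to 50, which equals trace(L) = 2|E|. By the matrix-tree theorem the graph has (1/10) * product of the nonzero eigenvalues = 390625 spanning trees.

[0, 5, 5, 5, 5, 5, 5, 5, 5, 10]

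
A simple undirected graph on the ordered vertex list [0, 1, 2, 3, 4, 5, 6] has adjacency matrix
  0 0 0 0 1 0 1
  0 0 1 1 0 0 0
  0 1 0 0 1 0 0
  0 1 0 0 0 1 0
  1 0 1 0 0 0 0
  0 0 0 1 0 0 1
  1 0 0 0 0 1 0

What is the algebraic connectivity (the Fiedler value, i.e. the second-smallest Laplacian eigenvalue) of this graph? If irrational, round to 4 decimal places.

0.7530

With the vertex order [0, 1, 2, 3, 4, 5, 6], the degrees are [2, 2, 2, 2, 2, 2, 2], giving D = diag(2, 2, 2, 2, 2, 2, 2) and L = D - A. The smallest Laplacian eigenvalue is always 0. The next one, lambda_2 = 0.7530, measures how hard the graph is to disconnect: larger values mean better connectivity.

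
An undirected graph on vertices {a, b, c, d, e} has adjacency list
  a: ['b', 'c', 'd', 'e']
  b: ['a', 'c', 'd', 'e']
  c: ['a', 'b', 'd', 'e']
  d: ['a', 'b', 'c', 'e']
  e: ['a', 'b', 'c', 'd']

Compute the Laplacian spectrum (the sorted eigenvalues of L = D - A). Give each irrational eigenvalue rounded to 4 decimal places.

With the vertex order [a, b, c, d, e], the degrees are [4, 4, 4, 4, 4], giving D = diag(4, 4, 4, 4, 4) and L = D - A. Diagonalising L (or applying a numerical eigensolver to the 5x5 matrix) gives the spectrum above. The single zero eigenvalue shows the graph is connected. There is one zero in the spectrum, matching the 1 component.

[0, 5, 5, 5, 5]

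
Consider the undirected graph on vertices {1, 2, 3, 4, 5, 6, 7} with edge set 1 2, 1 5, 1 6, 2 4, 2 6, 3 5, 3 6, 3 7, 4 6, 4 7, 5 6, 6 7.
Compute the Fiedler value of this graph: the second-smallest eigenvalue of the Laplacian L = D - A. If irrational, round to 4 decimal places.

Each diagonal entry of L is the vertex degree and each off-diagonal entry is -1 where an edge is present, 0 otherwise; in the order [1, 2, 3, 4, 5, 6, 7] the diagonal is [3, 3, 3, 3, 3, 6, 3]. Computing the eigenvalues of L and sorting gives [0, 2, 2, 4, 4, 5, 7]. The Fiedler value lambda_2 = 2 is strictly positive, so the graph is connected. By the matrix-tree theorem the graph has (1/7) * product of the nonzero eigenvalues = 320 spanning trees. The largest eigenvalue, 7, is at most the vertex count 7.

2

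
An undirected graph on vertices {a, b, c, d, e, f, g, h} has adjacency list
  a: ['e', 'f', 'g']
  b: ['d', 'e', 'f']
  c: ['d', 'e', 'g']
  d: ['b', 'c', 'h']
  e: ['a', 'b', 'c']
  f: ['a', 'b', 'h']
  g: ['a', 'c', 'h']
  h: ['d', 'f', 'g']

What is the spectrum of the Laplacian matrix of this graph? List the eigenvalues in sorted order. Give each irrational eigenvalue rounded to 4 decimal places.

Reading degrees in the order [a, b, c, d, e, f, g, h] gives [3, 3, 3, 3, 3, 3, 3, 3]; set D = diag(3, 3, 3, 3, 3, 3, 3, 3) and form L = D - A. Since every row of L sums to 0, the all-ones vector is in the kernel and 0 is an eigenvalue. The single zero eigenvalue shows the graph is connected.

[0, 2, 2, 2, 4, 4, 4, 6]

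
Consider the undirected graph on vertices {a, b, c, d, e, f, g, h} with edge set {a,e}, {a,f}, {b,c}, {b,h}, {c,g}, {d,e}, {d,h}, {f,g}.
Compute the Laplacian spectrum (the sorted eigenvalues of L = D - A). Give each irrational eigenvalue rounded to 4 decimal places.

Each diagonal entry of L is the vertex degree and each off-diagonal entry is -1 where an edge is present, 0 otherwise; in the order [a, b, c, d, e, f, g, h] the diagonal is [2, 2, 2, 2, 2, 2, 2, 2]. Diagonalising L (or applying a numerical eigensolver to the 8x8 matrix) gives the spectrum above.

[0, 0.5858, 0.5858, 2, 2, 3.4142, 3.4142, 4]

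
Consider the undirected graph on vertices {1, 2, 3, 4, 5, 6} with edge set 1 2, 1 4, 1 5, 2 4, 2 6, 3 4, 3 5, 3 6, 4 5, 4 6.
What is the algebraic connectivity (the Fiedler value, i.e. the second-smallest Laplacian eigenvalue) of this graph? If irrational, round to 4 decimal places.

With the vertex order [1, 2, 3, 4, 5, 6], the degrees are [3, 3, 3, 5, 3, 3], giving D = diag(3, 3, 3, 5, 3, 3) and L = D - A. Computing the eigenvalues of L and sorting gives [0, 2.3820, 2.3820, 4.6180, 4.6180, 6]. The Fiedler value lambda_2 = 2.3820 is strictly positive, so the graph is connected. The largest eigenvalue, 6, is at most the vertex count 6.

2.3820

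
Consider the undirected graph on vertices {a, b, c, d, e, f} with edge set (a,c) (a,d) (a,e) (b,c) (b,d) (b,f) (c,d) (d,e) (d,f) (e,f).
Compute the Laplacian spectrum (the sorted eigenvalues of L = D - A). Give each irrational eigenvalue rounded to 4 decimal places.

[0, 2.3820, 2.3820, 4.6180, 4.6180, 6]

With the vertex order [a, b, c, d, e, f], the degrees are [3, 3, 3, 5, 3, 3], giving D = diag(3, 3, 3, 5, 3, 3) and L = D - A. Diagonalising L (or applying a numerical eigensolver to the 6x6 matrix) gives the spectrum above. The largest eigenvalue, 6, is at most the vertex count 6.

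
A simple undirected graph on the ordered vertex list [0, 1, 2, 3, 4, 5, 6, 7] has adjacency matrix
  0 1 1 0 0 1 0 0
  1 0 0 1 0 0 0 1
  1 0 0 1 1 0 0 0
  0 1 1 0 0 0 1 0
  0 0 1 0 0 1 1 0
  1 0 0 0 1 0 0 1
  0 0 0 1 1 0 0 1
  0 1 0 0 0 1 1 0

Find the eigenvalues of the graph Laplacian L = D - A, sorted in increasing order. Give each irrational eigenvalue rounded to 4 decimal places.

With the vertex order [0, 1, 2, 3, 4, 5, 6, 7], the degrees are [3, 3, 3, 3, 3, 3, 3, 3], giving D = diag(3, 3, 3, 3, 3, 3, 3, 3) and L = D - A. L is symmetric positive semidefinite, so every eigenvalue is real and nonnegative. The single zero eigenvalue shows the graph is connected. The largest eigenvalue, 6, is at most the vertex count 8.

[0, 2, 2, 2, 4, 4, 4, 6]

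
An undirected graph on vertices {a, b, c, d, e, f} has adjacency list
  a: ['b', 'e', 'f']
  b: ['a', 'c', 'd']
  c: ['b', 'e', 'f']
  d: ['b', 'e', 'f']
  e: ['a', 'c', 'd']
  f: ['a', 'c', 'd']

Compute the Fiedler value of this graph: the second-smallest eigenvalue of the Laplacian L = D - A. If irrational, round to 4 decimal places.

Reading degrees in the order [a, b, c, d, e, f] gives [3, 3, 3, 3, 3, 3]; set D = diag(3, 3, 3, 3, 3, 3) and form L = D - A. The sorted Laplacian eigenvalues are [0, 3, 3, 3, 3, 6]; the algebraic connectivity is the second entry, 3. The largest eigenvalue, 6, is at most the vertex count 6. By the matrix-tree theorem the graph has (1/6) * product of the nonzero eigenvalues = 81 spanning trees.

3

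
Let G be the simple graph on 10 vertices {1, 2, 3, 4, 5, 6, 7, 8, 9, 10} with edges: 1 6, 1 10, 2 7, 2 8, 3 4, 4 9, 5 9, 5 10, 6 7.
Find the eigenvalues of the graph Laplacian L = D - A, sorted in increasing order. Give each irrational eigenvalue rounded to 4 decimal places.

[0, 0.0979, 0.3820, 0.8244, 1.3820, 2, 2.6180, 3.1756, 3.6180, 3.9021]

With the vertex order [1, 2, 3, 4, 5, 6, 7, 8, 9, 10], the degrees are [2, 2, 1, 2, 2, 2, 2, 1, 2, 2], giving D = diag(2, 2, 1, 2, 2, 2, 2, 1, 2, 2) and L = D - A. Diagonalising L (or applying a numerical eigensolver to the 10x10 matrix) gives the spectrum above. There is one zero in the spectrum, matching the 1 component.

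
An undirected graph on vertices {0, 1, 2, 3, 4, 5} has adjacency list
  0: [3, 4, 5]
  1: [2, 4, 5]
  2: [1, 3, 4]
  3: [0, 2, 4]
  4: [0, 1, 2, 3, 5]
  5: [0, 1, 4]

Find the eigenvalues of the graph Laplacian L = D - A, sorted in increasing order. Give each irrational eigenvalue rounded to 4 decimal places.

Each diagonal entry of L is the vertex degree and each off-diagonal entry is -1 where an edge is present, 0 otherwise; in the order [0, 1, 2, 3, 4, 5] the diagonal is [3, 3, 3, 3, 5, 3]. Since every row of L sums to 0, the all-ones vector is in the kernel and 0 is an eigenvalue. There is one zero in the spectrum, matching the 1 component. By the matrix-tree theorem the graph has (1/6) * product of the nonzero eigenvalues = 121 spanning trees.

[0, 2.3820, 2.3820, 4.6180, 4.6180, 6]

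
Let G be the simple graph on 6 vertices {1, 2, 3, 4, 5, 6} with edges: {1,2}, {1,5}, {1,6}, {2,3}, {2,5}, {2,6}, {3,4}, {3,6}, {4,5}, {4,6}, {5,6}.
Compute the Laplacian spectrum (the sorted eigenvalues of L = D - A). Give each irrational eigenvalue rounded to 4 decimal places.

[0, 2.3820, 3.3820, 4.6180, 5.6180, 6]

With the vertex order [1, 2, 3, 4, 5, 6], the degrees are [3, 4, 3, 3, 4, 5], giving D = diag(3, 4, 3, 3, 4, 5) and L = D - A. Since every row of L sums to 0, the all-ones vector is in the kernel and 0 is an eigenvalue.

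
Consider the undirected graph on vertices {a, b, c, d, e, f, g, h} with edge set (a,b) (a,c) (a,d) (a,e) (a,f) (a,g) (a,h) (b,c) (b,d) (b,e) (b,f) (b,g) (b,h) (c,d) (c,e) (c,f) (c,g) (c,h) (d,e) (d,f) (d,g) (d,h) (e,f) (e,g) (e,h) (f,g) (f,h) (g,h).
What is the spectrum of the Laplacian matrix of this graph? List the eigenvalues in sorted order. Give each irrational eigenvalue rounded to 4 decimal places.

[0, 8, 8, 8, 8, 8, 8, 8]

Reading degrees in the order [a, b, c, d, e, f, g, h] gives [7, 7, 7, 7, 7, 7, 7, 7]; set D = diag(7, 7, 7, 7, 7, 7, 7, 7) and form L = D - A. Since every row of L sums to 0, the all-ones vector is in the kernel and 0 is an eigenvalue. The single zero eigenvalue shows the graph is connected.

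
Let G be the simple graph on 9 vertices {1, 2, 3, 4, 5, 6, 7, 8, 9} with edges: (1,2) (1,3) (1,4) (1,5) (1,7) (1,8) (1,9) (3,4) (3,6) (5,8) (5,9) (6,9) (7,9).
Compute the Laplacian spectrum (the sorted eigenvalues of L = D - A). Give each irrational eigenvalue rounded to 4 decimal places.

With the vertex order [1, 2, 3, 4, 5, 6, 7, 8, 9], the degrees are [7, 1, 3, 2, 3, 2, 2, 2, 4], giving D = diag(7, 1, 3, 2, 3, 2, 2, 2, 4) and L = D - A. Since every row of L sums to 0, the all-ones vector is in the kernel and 0 is an eigenvalue. The single zero eigenvalue shows the graph is connected. There is one zero in the spectrum, matching the 1 component.

[0, 0.9478, 1.1953, 1.5776, 1.8787, 3.2533, 3.9106, 5.1740, 8.0627]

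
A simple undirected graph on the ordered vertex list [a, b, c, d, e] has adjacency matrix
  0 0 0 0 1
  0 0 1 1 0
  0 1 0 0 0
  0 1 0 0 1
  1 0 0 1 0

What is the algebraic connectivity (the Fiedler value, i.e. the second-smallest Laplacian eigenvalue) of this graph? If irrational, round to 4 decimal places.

0.3820

With the vertex order [a, b, c, d, e], the degrees are [1, 2, 1, 2, 2], giving D = diag(1, 2, 1, 2, 2) and L = D - A. Computing the eigenvalues of L and sorting gives [0, 0.3820, 1.3820, 2.6180, 3.6180]. The Fiedler value lambda_2 = 0.3820 is strictly positive, so the graph is connected. The eigenvalues sum to 8, which equals trace(L) = 2|E|.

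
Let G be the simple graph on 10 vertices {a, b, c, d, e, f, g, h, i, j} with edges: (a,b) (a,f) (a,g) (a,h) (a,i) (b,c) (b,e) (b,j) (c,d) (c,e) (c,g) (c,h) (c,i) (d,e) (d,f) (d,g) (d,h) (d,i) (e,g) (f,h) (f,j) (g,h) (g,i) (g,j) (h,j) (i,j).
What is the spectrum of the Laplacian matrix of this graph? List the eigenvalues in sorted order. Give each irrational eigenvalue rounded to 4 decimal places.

[0, 2.8911, 3.8537, 4.2607, 5, 5.8305, 6, 7.3316, 8.0811, 8.7514]

With the vertex order [a, b, c, d, e, f, g, h, i, j], the degrees are [5, 4, 6, 6, 4, 4, 7, 6, 5, 5], giving D = diag(5, 4, 6, 6, 4, 4, 7, 6, 5, 5) and L = D - A. Since every row of L sums to 0, the all-ones vector is in the kernel and 0 is an eigenvalue. The single zero eigenvalue shows the graph is connected. The largest eigenvalue, 8.7514, is at most the vertex count 10.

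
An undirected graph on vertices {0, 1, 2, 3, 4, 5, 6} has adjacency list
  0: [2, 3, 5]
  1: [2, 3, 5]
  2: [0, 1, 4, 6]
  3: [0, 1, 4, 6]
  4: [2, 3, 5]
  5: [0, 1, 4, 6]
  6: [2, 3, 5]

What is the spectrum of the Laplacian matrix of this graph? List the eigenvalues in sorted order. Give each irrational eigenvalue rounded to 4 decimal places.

With the vertex order [0, 1, 2, 3, 4, 5, 6], the degrees are [3, 3, 4, 4, 3, 4, 3], giving D = diag(3, 3, 4, 4, 3, 4, 3) and L = D - A. L is symmetric positive semidefinite, so every eigenvalue is real and nonnegative. The single zero eigenvalue shows the graph is connected. There is one zero in the spectrum, matching the 1 component.

[0, 3, 3, 3, 4, 4, 7]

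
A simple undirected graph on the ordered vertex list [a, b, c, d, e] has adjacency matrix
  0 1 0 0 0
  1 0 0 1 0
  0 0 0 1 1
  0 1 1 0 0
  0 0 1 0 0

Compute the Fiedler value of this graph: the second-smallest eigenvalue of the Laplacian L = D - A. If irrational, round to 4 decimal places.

0.3820

Reading degrees in the order [a, b, c, d, e] gives [1, 2, 2, 2, 1]; set D = diag(1, 2, 2, 2, 1) and form L = D - A. Computing the eigenvalues of L and sorting gives [0, 0.3820, 1.3820, 2.6180, 3.6180]. The Fiedler value lambda_2 = 0.3820 is strictly positive, so the graph is connected. There is one zero in the spectrum, matching the 1 component. The eigenvalues sum to 8, which equals trace(L) = 2|E|.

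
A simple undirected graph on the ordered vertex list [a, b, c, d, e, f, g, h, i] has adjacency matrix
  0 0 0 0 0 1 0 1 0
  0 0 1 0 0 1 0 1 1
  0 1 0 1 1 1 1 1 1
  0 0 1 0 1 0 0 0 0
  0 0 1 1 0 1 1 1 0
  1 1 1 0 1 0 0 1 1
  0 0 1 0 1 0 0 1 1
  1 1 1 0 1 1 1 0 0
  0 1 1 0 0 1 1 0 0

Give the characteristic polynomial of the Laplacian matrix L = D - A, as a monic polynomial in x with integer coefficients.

Reading degrees in the order [a, b, c, d, e, f, g, h, i] gives [2, 4, 7, 2, 5, 6, 4, 6, 4]; set D = diag(2, 4, 7, 2, 5, 6, 4, 6, 4) and form L = D - A. L has integer entries, so p(x) = det(xI - L) has integer coefficients. Expanding the determinant yields x^9 - 40x^8 + 679x^7 - 6366x^6 + 35908x^5 - 124196x^4 + 255873x^3 - 285518x^2 + 131571x. The constant term is 0 because L is singular (the all-ones vector lies in its kernel). By the matrix-tree theorem the graph has (1/9) * product of the nonzero eigenvalues = 14619 spanning trees.

x^9 - 40x^8 + 679x^7 - 6366x^6 + 35908x^5 - 124196x^4 + 255873x^3 - 285518x^2 + 131571x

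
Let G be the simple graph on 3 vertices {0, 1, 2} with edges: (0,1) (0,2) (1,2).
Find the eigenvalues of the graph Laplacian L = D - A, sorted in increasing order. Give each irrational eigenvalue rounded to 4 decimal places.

[0, 3, 3]

Reading degrees in the order [0, 1, 2] gives [2, 2, 2]; set D = diag(2, 2, 2) and form L = D - A. The multiplicity of 0 as a Laplacian eigenvalue equals the number of connected components. There is one zero in the spectrum, matching the 1 component. The eigenvalues sum to 6, which equals trace(L) = 2|E|.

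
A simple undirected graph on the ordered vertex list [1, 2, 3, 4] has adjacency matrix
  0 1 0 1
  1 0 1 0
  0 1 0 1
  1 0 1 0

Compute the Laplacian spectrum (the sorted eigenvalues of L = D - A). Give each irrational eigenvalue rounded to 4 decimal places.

[0, 2, 2, 4]

With the vertex order [1, 2, 3, 4], the degrees are [2, 2, 2, 2], giving D = diag(2, 2, 2, 2) and L = D - A. Since every row of L sums to 0, the all-ones vector is in the kernel and 0 is an eigenvalue. The single zero eigenvalue shows the graph is connected. There is one zero in the spectrum, matching the 1 component.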